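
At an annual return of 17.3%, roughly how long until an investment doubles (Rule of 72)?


Formula: Years ≈ 72 / r
Substituting: Years ≈ 72 / 17.3
Years ≈ 4.2

4.2 years


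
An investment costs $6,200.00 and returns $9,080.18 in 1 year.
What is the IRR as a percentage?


Formula: IRR = C1/C0 - 1
Substituting: IRR = $9,080.18 / $6,200.00 - 1
Ratio: 1.464545 - 1 = 0.464545
IRR = 46.4545%

46.4545%


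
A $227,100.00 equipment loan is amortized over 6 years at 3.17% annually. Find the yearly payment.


Formula: PMT = PV * r / (1 - (1+r)^(-n))
Denominator: 1 - (1 + 0.0317)^(-6) = 0.170762
Numerator: $227,100.00 * 0.0317 = 7199.07
PMT = 7199.07 / 0.170762 = $42,158.61

$42,158.61


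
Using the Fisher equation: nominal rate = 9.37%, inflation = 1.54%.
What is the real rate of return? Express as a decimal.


Formula: (1 + r_real) = (1 + r_nom) / (1 + inflation)
Substituting: (1 + r_real) = 1.0937 / 1.0154
(1 + r_real) = 1.077112
r_real = 1.077112 - 1 = 0.077112

0.077112


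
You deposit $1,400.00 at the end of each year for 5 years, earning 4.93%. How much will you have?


Formula: FV = PMT * ((1+r)^n - 1) / r
Growth factor: (1 + 0.0493)^5 = 1.272033
Numerator: 1.272033 - 1 = 0.272033
FV = $1,400.00 * 0.272033 / 0.0493 = $7,725.07

$7,725.07


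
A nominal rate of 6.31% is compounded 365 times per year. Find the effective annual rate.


Formula: EAR = (1 + r/m)^m - 1
Period rate: r/m = 0.0631 / 365 = 0.000173
Compounding: (1 + 0.000173)^365 = 1.065128
EAR = 1.065128 - 1 = 0.065128

0.065128


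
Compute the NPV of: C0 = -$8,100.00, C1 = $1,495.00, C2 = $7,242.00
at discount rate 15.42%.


Formula: NPV = C0 + C1/(1+r) + C2/(1+r)^2
Discount C1: $1,495.00 / (1 + 0.1542) = $1,295.27
Discount C2: $7,242.00 / (1 + 0.1542)^2 = $5,436.21
NPV = -$8,100.00 + $1,295.27 + $5,436.21 = -$1,368.52

-$1,368.52


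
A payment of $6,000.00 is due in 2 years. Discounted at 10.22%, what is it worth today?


Formula: PV = FV / (1 + r)^n
Substituting: PV = $6,000.00 / (1 + 0.1022)^2
Discount factor: (1.1022)^2 = 1.214845
PV = $6,000.00 / 1.214845 = $4,938.90

$4,938.90


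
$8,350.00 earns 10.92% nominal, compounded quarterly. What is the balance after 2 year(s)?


Formula: FV = P * (1 + r/m)^(m*t)
Period rate: r/m = 0.1092 / 4 = 0.0273
Total periods: m*t = 4 * 2 = 8
Growth factor: (1 + 0.0273)^8 = 1.240447
FV = $8,350.00 * 1.240447 = $10,357.73

$10,357.73


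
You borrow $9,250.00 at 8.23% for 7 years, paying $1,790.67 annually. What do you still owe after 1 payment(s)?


Formula: Balance = PV*(1+r)^k - PMT*((1+r)^k - 1)/r
Growth: (1 + 0.0823)^1 = 1.0823
Accumulated factor: ((1+r)^k - 1)/r = 1.0
Balance = $9,250.00 * 1.0823 - $1,790.67 * 1.0
Balance = $8,220.61

$8,220.61


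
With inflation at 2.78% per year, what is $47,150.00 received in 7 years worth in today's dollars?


Formula: Real value = nominal / (1 + inflation)^years
Price level: (1 + 0.0278)^7 = 1.211603
Real value = $47,150.00 / 1.211603 = $38,915.39

$38,915.39


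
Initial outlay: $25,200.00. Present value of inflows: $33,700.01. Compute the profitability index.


Formula: PI = PV(cash flows) / initial investment
Substituting: PI = $33,700.01 / $25,200.00
PI = 1.3373

1.3373


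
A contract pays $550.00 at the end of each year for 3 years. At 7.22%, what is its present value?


Formula: PV = PMT * (1 - (1+r)^(-n)) / r
Discount factor: (1 + 0.0722)^(-3) = 0.811283
Bracket: 1 - 0.811283 = 0.188717
PV = $550.00 * 0.188717 / 0.0722 = $1,437.59

$1,437.59


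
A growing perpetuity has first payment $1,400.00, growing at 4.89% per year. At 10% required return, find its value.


Formula: PV = C / (r - g)
Spread: r - g = 0.1 - 0.0489 = 0.0511
Substituting: PV = $1,400.00 / 0.0511
PV = $27,397.26

$27,397.26


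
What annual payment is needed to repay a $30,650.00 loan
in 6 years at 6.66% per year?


Formula: PMT = PV * r / (1 - (1+r)^(-n))
Denominator: 1 - (1 + 0.0666)^(-6) = 0.320811
Numerator: $30,650.00 * 0.0666 = 2041.29
PMT = 2041.29 / 0.320811 = $6,362.90

$6,362.90


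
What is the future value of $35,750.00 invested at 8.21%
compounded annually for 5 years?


Formula: FV = P * (1 + r)^n
Substituting: FV = $35,750.00 * (1 + 0.0821)^5
Growth factor: (1.0821)^5 = 1.483669
FV = $35,750.00 * 1.483669 = $53,041.16

$53,041.16


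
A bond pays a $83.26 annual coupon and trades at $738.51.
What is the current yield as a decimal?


Formula: Current yield = annual coupon / price
Substituting: CY = $83.26 / $738.51
CY = 0.112741

0.112741


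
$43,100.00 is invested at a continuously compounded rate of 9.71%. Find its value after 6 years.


Formula: FV = P * e^(r*t)
Exponent: r*t = 0.0971 * 6 = 0.5826
e^(0.5826) = 1.790688
FV = $43,100.00 * 1.790688 = $77,178.66

$77,178.66


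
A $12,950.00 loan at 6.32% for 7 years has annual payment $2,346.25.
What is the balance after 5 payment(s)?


Formula: Balance = PV*(1+r)^k - PMT*((1+r)^k - 1)/r
Growth: (1 + 0.0632)^5 = 1.358548
Accumulated factor: ((1+r)^k - 1)/r = 5.673221
Balance = $12,950.00 * 1.358548 - $2,346.25 * 5.673221
Balance = $4,282.40

$4,282.40


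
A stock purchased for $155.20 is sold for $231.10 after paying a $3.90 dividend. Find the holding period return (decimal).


Formula: HPR = (P1 - P0 + D) / P0
Gain: $231.10 - $155.20 + $3.90 = $79.80
HPR = $79.80 / $155.20 = 0.5142

0.5142


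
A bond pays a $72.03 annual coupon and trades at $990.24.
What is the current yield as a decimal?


Formula: Current yield = annual coupon / price
Substituting: CY = $72.03 / $990.24
CY = 0.07274

0.07274


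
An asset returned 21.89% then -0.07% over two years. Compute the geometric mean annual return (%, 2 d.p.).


Formula: Geometric mean = ((1+r1)*(1+r2))^(1/2) - 1
Product: (1 + 0.2189) * (1 + -0.0007) = 1.2189 * 0.9993 = 1.218047
Square root: 1.218047^0.5 = 1.103652
Geometric mean = 1.103652 - 1 = 0.103652
As percentage: 10.37%

10.37%


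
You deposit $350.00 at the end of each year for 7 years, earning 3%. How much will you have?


Formula: FV = PMT * ((1+r)^n - 1) / r
Growth factor: (1 + 0.03)^7 = 1.229874
Numerator: 1.229874 - 1 = 0.229874
FV = $350.00 * 0.229874 / 0.03 = $2,681.86

$2,681.86


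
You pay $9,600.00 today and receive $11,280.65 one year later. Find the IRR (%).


Formula: IRR = C1/C0 - 1
Substituting: IRR = $11,280.65 / $9,600.00 - 1
Ratio: 1.175068 - 1 = 0.175068
IRR = 17.5068%

17.5068%


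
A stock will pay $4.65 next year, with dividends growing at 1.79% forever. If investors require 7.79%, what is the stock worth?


Formula: P = D1 / (r - g)
Spread: r - g = 0.0779 - 0.0179 = 0.06
Substituting: P = $4.65 / 0.06
P = $77.50

$77.50


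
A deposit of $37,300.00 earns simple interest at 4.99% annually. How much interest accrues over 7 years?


Formula: I = P * r * t
Substituting: I = $37,300.00 * 0.0499 * 7
Step: I = $37,300.00 * 0.3493
I = $13,028.89

$13,028.89


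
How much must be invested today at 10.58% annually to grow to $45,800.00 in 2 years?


Formula: PV = FV / (1 + r)^n
Substituting: PV = $45,800.00 / (1 + 0.1058)^2
Discount factor: (1.1058)^2 = 1.222794
PV = $45,800.00 / 1.222794 = $37,455.22

$37,455.22


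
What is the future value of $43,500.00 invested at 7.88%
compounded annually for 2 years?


Formula: FV = P * (1 + r)^n
Substituting: FV = $43,500.00 * (1 + 0.0788)^2
Growth factor: (1.0788)^2 = 1.163809
FV = $43,500.00 * 1.163809 = $50,625.71

$50,625.71


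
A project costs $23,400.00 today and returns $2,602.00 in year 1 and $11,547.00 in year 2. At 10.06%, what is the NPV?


Formula: NPV = C0 + C1/(1+r) + C2/(1+r)^2
Discount C1: $2,602.00 / (1 + 0.1006) = $2,364.17
Discount C2: $11,547.00 / (1 + 0.1006)^2 = $9,532.57
NPV = -$23,400.00 + $2,364.17 + $9,532.57 = -$11,503.26

-$11,503.26


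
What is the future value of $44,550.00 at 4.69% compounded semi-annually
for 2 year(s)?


Formula: FV = P * (1 + r/m)^(m*t)
Period rate: r/m = 0.0469 / 2 = 0.02345
Total periods: m*t = 2 * 2 = 4
Growth factor: (1 + 0.02345)^4 = 1.097151
FV = $44,550.00 * 1.097151 = $48,878.09

$48,878.09


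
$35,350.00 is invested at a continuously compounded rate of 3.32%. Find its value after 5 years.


Formula: FV = P * e^(r*t)
Exponent: r*t = 0.0332 * 5 = 0.166
e^(0.166) = 1.180573
FV = $35,350.00 * 1.180573 = $41,733.26

$41,733.26


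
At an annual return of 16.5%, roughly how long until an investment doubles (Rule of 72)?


Formula: Years ≈ 72 / r
Substituting: Years ≈ 72 / 16.5
Years ≈ 4.4

4.4 years


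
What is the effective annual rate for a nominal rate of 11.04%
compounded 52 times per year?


Formula: EAR = (1 + r/m)^m - 1
Period rate: r/m = 0.1104 / 52 = 0.002123
Compounding: (1 + 0.002123)^52 = 1.116594
EAR = 1.116594 - 1 = 0.116594

0.116594


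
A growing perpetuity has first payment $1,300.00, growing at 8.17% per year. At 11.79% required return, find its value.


Formula: PV = C / (r - g)
Spread: r - g = 0.1179 - 0.0817 = 0.0362
Substituting: PV = $1,300.00 / 0.0362
PV = $35,911.60

$35,911.60


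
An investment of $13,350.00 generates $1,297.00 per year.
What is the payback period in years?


Formula: Payback = investment / annual cash flow
Substituting: Payback = $13,350.00 / $1,297.00
Payback = 10.293 years

10.293 years


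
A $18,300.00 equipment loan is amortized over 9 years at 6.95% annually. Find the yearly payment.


Formula: PMT = PV * r / (1 - (1+r)^(-n))
Denominator: 1 - (1 + 0.0695)^(-9) = 0.453773
Numerator: $18,300.00 * 0.0695 = 1271.85
PMT = 1271.85 / 0.453773 = $2,802.83

$2,802.83


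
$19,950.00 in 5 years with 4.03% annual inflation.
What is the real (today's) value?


Formula: Real value = nominal / (1 + inflation)^years
Price level: (1 + 0.0403)^5 = 1.218409
Real value = $19,950.00 / 1.218409 = $16,373.82

$16,373.82


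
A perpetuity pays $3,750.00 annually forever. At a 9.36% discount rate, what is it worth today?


Formula: PV = C / r
Substituting: PV = $3,750.00 / 0.0936
PV = $40,064.10

$40,064.10


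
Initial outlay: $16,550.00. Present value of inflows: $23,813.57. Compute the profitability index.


Formula: PI = PV(cash flows) / initial investment
Substituting: PI = $23,813.57 / $16,550.00
PI = 1.4389

1.4389


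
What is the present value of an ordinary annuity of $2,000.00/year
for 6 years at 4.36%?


Formula: PV = PMT * (1 - (1+r)^(-n)) / r
Discount factor: (1 + 0.0436)^(-6) = 0.774097
Bracket: 1 - 0.774097 = 0.225903
PV = $2,000.00 * 0.225903 / 0.0436 = $10,362.51

$10,362.51


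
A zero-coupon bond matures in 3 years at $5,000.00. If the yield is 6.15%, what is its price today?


Formula: Price = FV / (1 + r)^n
Substituting: Price = $5,000.00 / (1 + 0.0615)^3
Discount factor: (1.0615)^3 = 1.196079
Price = $5,000.00 / 1.196079 = $4,180.32

$4,180.32


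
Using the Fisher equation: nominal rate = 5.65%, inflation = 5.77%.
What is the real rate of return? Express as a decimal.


Formula: (1 + r_real) = (1 + r_nom) / (1 + inflation)
Substituting: (1 + r_real) = 1.0565 / 1.0577
(1 + r_real) = 0.998865
r_real = 0.998865 - 1 = -0.001135

-0.001135


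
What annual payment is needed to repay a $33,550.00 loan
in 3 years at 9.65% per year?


Formula: PMT = PV * r / (1 - (1+r)^(-n))
Denominator: 1 - (1 + 0.0965)^(-3) = 0.241468
Numerator: $33,550.00 * 0.0965 = 3237.575
PMT = 3237.575 / 0.241468 = $13,407.90

$13,407.90


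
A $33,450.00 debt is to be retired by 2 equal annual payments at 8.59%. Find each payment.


Formula: PMT = PV * r / (1 - (1+r)^(-n))
Denominator: 1 - (1 + 0.0859)^(-2) = 0.151952
Numerator: $33,450.00 * 0.0859 = 2873.355
PMT = 2873.355 / 0.151952 = $18,909.60

$18,909.60


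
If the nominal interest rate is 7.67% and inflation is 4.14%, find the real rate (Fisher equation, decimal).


Formula: (1 + r_real) = (1 + r_nom) / (1 + inflation)
Substituting: (1 + r_real) = 1.0767 / 1.0414
(1 + r_real) = 1.033897
r_real = 1.033897 - 1 = 0.033897

0.033897


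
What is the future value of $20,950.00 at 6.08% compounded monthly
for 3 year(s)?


Formula: FV = P * (1 + r/m)^(m*t)
Period rate: r/m = 0.0608 / 12 = 0.005067
Total periods: m*t = 12 * 3 = 36
Growth factor: (1 + 0.005067)^36 = 1.199542
FV = $20,950.00 * 1.199542 = $25,130.40

$25,130.40


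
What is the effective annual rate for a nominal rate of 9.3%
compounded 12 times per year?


Formula: EAR = (1 + r/m)^m - 1
Period rate: r/m = 0.093 / 12 = 0.00775
Compounding: (1 + 0.00775)^12 = 1.097068
EAR = 1.097068 - 1 = 0.097068

0.097068


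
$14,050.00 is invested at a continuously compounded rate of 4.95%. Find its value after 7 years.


Formula: FV = P * e^(r*t)
Exponent: r*t = 0.0495 * 7 = 0.3465
e^(0.3465) = 1.414109
FV = $14,050.00 * 1.414109 = $19,868.24

$19,868.24


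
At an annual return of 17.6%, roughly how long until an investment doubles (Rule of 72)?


Formula: Years ≈ 72 / r
Substituting: Years ≈ 72 / 17.6
Years ≈ 4.1

4.1 years


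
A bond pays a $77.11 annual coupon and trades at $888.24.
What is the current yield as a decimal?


Formula: Current yield = annual coupon / price
Substituting: CY = $77.11 / $888.24
CY = 0.086812

0.086812


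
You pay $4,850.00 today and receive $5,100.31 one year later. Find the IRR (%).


Formula: IRR = C1/C0 - 1
Substituting: IRR = $5,100.31 / $4,850.00 - 1
Ratio: 1.05161 - 1 = 0.05161
IRR = 5.161%

5.161%


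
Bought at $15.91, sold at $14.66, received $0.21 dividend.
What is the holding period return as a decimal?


Formula: HPR = (P1 - P0 + D) / P0
Gain: $14.66 - $15.91 + $0.21 = -$1.04
HPR = -$1.04 / $15.91 = -0.0654

-0.0654


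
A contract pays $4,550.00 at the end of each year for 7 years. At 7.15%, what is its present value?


Formula: PV = PMT * (1 - (1+r)^(-n)) / r
Discount factor: (1 + 0.0715)^(-7) = 0.616673
Bracket: 1 - 0.616673 = 0.383327
PV = $4,550.00 * 0.383327 / 0.0715 = $24,393.55

$24,393.55


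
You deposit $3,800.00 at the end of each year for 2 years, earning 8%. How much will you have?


Formula: FV = PMT * ((1+r)^n - 1) / r
Growth factor: (1 + 0.08)^2 = 1.1664
Numerator: 1.1664 - 1 = 0.1664
FV = $3,800.00 * 0.1664 / 0.08 = $7,904.00

$7,904.00


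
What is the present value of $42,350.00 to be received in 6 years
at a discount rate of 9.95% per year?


Formula: PV = FV / (1 + r)^n
Substituting: PV = $42,350.00 / (1 + 0.0995)^6
Discount factor: (1.0995)^6 = 1.766735
PV = $42,350.00 / 1.766735 = $23,970.77

$23,970.77


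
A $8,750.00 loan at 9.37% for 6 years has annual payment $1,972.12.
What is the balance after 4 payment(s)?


Formula: Balance = PV*(1+r)^k - PMT*((1+r)^k - 1)/r
Growth: (1 + 0.0937)^4 = 1.430846
Accumulated factor: ((1+r)^k - 1)/r = 4.598141
Balance = $8,750.00 * 1.430846 - $1,972.12 * 4.598141
Balance = $3,451.81

$3,451.81


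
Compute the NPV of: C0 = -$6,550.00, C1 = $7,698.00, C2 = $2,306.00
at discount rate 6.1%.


Formula: NPV = C0 + C1/(1+r) + C2/(1+r)^2
Discount C1: $7,698.00 / (1 + 0.061) = $7,255.42
Discount C2: $2,306.00 / (1 + 0.061)^2 = $2,048.46
NPV = -$6,550.00 + $7,255.42 + $2,048.46 = $2,753.88

$2,753.88


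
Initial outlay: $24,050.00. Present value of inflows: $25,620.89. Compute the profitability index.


Formula: PI = PV(cash flows) / initial investment
Substituting: PI = $25,620.89 / $24,050.00
PI = 1.0653

1.0653


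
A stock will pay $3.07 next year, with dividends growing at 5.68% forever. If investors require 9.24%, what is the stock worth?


Formula: P = D1 / (r - g)
Spread: r - g = 0.0924 - 0.0568 = 0.0356
Substituting: P = $3.07 / 0.0356
P = $86.24

$86.24


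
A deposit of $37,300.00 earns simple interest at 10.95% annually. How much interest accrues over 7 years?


Formula: I = P * r * t
Substituting: I = $37,300.00 * 0.1095 * 7
Step: I = $37,300.00 * 0.7665
I = $28,590.45

$28,590.45


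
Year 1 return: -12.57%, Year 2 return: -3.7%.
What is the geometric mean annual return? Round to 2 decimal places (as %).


Formula: Geometric mean = ((1+r1)*(1+r2))^(1/2) - 1
Product: (1 + -0.1257) * (1 + -0.037) = 0.8743 * 0.963 = 0.841951
Square root: 0.841951^0.5 = 0.917579
Geometric mean = 0.917579 - 1 = -0.082421
As percentage: -8.24%

-8.24%


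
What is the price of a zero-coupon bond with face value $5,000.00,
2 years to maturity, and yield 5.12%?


Formula: Price = FV / (1 + r)^n
Substituting: Price = $5,000.00 / (1 + 0.0512)^2
Discount factor: (1.0512)^2 = 1.105021
Price = $5,000.00 / 1.105021 = $4,524.80

$4,524.80


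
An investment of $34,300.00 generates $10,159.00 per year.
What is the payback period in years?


Formula: Payback = investment / annual cash flow
Substituting: Payback = $34,300.00 / $10,159.00
Payback = 3.3763 years

3.3763 years


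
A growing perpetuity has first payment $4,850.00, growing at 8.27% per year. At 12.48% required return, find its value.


Formula: PV = C / (r - g)
Spread: r - g = 0.1248 - 0.0827 = 0.0421
Substituting: PV = $4,850.00 / 0.0421
PV = $115,201.90

$115,201.90


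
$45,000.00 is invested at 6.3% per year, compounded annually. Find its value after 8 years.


Formula: FV = P * (1 + r)^n
Substituting: FV = $45,000.00 * (1 + 0.063)^8
Growth factor: (1.063)^8 = 1.630295
FV = $45,000.00 * 1.630295 = $73,363.26

$73,363.26


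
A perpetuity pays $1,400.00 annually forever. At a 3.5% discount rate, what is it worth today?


Formula: PV = C / r
Substituting: PV = $1,400.00 / 0.035
PV = $40,000.00

$40,000.00


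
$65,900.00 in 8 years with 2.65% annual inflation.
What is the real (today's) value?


Formula: Real value = nominal / (1 + inflation)^years
Price level: (1 + 0.0265)^8 = 1.23274
Real value = $65,900.00 / 1.23274 = $53,458.13

$53,458.13


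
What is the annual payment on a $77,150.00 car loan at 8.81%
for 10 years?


Formula: PMT = PV * r / (1 - (1+r)^(-n))
Denominator: 1 - (1 + 0.0881)^(-10) = 0.570155
Numerator: $77,150.00 * 0.0881 = 6796.915
PMT = 6796.915 / 0.570155 = $11,921.17

$11,921.17


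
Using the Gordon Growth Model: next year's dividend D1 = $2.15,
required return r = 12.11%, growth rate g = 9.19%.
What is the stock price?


Formula: P = D1 / (r - g)
Spread: r - g = 0.1211 - 0.0919 = 0.0292
Substituting: P = $2.15 / 0.0292
P = $73.63

$73.63


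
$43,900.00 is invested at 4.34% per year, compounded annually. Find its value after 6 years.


Formula: FV = P * (1 + r)^n
Substituting: FV = $43,900.00 * (1 + 0.0434)^6
Growth factor: (1.0434)^6 = 1.290342
FV = $43,900.00 * 1.290342 = $56,646.03

$56,646.03


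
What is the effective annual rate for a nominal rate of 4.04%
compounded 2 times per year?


Formula: EAR = (1 + r/m)^m - 1
Period rate: r/m = 0.0404 / 2 = 0.0202
Compounding: (1 + 0.0202)^2 = 1.040808
EAR = 1.040808 - 1 = 0.040808

0.040808


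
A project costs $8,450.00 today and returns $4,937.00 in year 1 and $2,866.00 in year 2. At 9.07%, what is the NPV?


Formula: NPV = C0 + C1/(1+r) + C2/(1+r)^2
Discount C1: $4,937.00 / (1 + 0.0907) = $4,526.45
Discount C2: $2,866.00 / (1 + 0.0907)^2 = $2,409.16
NPV = -$8,450.00 + $4,526.45 + $2,409.16 = -$1,514.39

-$1,514.39


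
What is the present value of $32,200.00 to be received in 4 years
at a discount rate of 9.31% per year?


Formula: PV = FV / (1 + r)^n
Substituting: PV = $32,200.00 / (1 + 0.0931)^4
Discount factor: (1.0931)^4 = 1.427709
PV = $32,200.00 / 1.427709 = $22,553.62

$22,553.62


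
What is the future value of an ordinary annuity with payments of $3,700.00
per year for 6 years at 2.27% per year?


Formula: FV = PMT * ((1+r)^n - 1) / r
Growth factor: (1 + 0.0227)^6 = 1.144167
Numerator: 1.144167 - 1 = 0.144167
FV = $3,700.00 * 0.144167 / 0.0227 = $23,498.64

$23,498.64


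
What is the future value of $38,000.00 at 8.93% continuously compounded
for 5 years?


Formula: FV = P * e^(r*t)
Exponent: r*t = 0.0893 * 5 = 0.4465
e^(0.4465) = 1.562833
FV = $38,000.00 * 1.562833 = $59,387.64

$59,387.64


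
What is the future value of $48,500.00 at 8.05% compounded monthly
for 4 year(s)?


Formula: FV = P * (1 + r/m)^(m*t)
Period rate: r/m = 0.0805 / 12 = 0.006708
Total periods: m*t = 12 * 4 = 48
Growth factor: (1 + 0.006708)^48 = 1.378402
FV = $48,500.00 * 1.378402 = $66,852.49

$66,852.49


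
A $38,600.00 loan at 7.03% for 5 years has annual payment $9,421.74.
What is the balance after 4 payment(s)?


Formula: Balance = PV*(1+r)^k - PMT*((1+r)^k - 1)/r
Growth: (1 + 0.0703)^4 = 1.312267
Accumulated factor: ((1+r)^k - 1)/r = 4.441916
Balance = $38,600.00 * 1.312267 - $9,421.74 * 4.441916
Balance = $8,802.92

$8,802.92


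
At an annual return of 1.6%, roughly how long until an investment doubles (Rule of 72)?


Formula: Years ≈ 72 / r
Substituting: Years ≈ 72 / 1.6
Years ≈ 45.0

45.0 years


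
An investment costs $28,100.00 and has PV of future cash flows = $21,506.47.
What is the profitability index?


Formula: PI = PV(cash flows) / initial investment
Substituting: PI = $21,506.47 / $28,100.00
PI = 0.7654

0.7654


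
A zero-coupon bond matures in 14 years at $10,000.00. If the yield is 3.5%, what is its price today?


Formula: Price = FV / (1 + r)^n
Substituting: Price = $10,000.00 / (1 + 0.035)^14
Discount factor: (1.035)^14 = 1.618695
Price = $10,000.00 / 1.618695 = $6,177.82

$6,177.82


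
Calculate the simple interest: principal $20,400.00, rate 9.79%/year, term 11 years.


Formula: I = P * r * t
Substituting: I = $20,400.00 * 0.0979 * 11
Step: I = $20,400.00 * 1.0769
I = $21,968.76

$21,968.76


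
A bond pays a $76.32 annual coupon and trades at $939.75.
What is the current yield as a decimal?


Formula: Current yield = annual coupon / price
Substituting: CY = $76.32 / $939.75
CY = 0.081213

0.081213


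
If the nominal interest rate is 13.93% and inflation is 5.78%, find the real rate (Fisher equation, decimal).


Formula: (1 + r_real) = (1 + r_nom) / (1 + inflation)
Substituting: (1 + r_real) = 1.1393 / 1.0578
(1 + r_real) = 1.077047
r_real = 1.077047 - 1 = 0.077047

0.077047


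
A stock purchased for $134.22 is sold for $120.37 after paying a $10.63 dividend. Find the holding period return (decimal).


Formula: HPR = (P1 - P0 + D) / P0
Gain: $120.37 - $134.22 + $10.63 = -$3.22
HPR = -$3.22 / $134.22 = -0.024

-0.024


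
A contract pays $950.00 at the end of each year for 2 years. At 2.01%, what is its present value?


Formula: PV = PMT * (1 - (1+r)^(-n)) / r
Discount factor: (1 + 0.0201)^(-2) = 0.96098
Bracket: 1 - 0.96098 = 0.03902
PV = $950.00 * 0.03902 / 0.0201 = $1,844.21

$1,844.21


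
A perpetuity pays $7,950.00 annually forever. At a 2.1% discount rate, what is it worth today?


Formula: PV = C / r
Substituting: PV = $7,950.00 / 0.021
PV = $378,571.43

$378,571.43


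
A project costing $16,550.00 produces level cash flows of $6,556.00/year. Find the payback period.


Formula: Payback = investment / annual cash flow
Substituting: Payback = $16,550.00 / $6,556.00
Payback = 2.5244 years

2.5244 years


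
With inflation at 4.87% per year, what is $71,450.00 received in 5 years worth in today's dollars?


Formula: Real value = nominal / (1 + inflation)^years
Price level: (1 + 0.0487)^5 = 1.2684
Real value = $71,450.00 / 1.2684 = $56,330.80

$56,330.80


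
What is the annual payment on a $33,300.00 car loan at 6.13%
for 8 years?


Formula: PMT = PV * r / (1 - (1+r)^(-n))
Denominator: 1 - (1 + 0.0613)^(-8) = 0.37871
Numerator: $33,300.00 * 0.0613 = 2041.29
PMT = 2041.29 / 0.37871 = $5,390.12

$5,390.12


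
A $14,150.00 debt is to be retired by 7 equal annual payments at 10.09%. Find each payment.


Formula: PMT = PV * r / (1 - (1+r)^(-n))
Denominator: 1 - (1 + 0.1009)^(-7) = 0.489771
Numerator: $14,150.00 * 0.1009 = 1427.735
PMT = 1427.735 / 0.489771 = $2,915.11

$2,915.11


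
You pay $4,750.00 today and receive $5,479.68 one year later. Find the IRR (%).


Formula: IRR = C1/C0 - 1
Substituting: IRR = $5,479.68 / $4,750.00 - 1
Ratio: 1.153617 - 1 = 0.153617
IRR = 15.3617%

15.3617%


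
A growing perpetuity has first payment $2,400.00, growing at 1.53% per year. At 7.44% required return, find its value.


Formula: PV = C / (r - g)
Spread: r - g = 0.0744 - 0.0153 = 0.0591
Substituting: PV = $2,400.00 / 0.0591
PV = $40,609.14

$40,609.14


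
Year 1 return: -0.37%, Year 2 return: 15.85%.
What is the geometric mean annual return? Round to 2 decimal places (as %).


Formula: Geometric mean = ((1+r1)*(1+r2))^(1/2) - 1
Product: (1 + -0.0037) * (1 + 0.1585) = 0.9963 * 1.1585 = 1.154214
Square root: 1.154214^0.5 = 1.074343
Geometric mean = 1.074343 - 1 = 0.074343
As percentage: 7.43%

7.43%


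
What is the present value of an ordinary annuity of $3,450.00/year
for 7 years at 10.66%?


Formula: PV = PMT * (1 - (1+r)^(-n)) / r
Discount factor: (1 + 0.1066)^(-7) = 0.492114
Bracket: 1 - 0.492114 = 0.507886
PV = $3,450.00 * 0.507886 / 0.1066 = $16,437.23

$16,437.23


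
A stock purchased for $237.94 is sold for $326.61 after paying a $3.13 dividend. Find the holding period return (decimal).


Formula: HPR = (P1 - P0 + D) / P0
Gain: $326.61 - $237.94 + $3.13 = $91.80
HPR = $91.80 / $237.94 = 0.3858

0.3858


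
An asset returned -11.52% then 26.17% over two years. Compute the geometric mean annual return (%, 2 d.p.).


Formula: Geometric mean = ((1+r1)*(1+r2))^(1/2) - 1
Product: (1 + -0.1152) * (1 + 0.2617) = 0.8848 * 1.2617 = 1.116352
Square root: 1.116352^0.5 = 1.056576
Geometric mean = 1.056576 - 1 = 0.056576
As percentage: 5.66%

5.66%


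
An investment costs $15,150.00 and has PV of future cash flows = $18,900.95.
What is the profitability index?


Formula: PI = PV(cash flows) / initial investment
Substituting: PI = $18,900.95 / $15,150.00
PI = 1.2476

1.2476


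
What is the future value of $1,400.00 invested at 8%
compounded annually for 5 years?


Formula: FV = P * (1 + r)^n
Substituting: FV = $1,400.00 * (1 + 0.08)^5
Growth factor: (1.08)^5 = 1.469328
FV = $1,400.00 * 1.469328 = $2,057.06

$2,057.06


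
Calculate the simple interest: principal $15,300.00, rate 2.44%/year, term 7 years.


Formula: I = P * r * t
Substituting: I = $15,300.00 * 0.0244 * 7
Step: I = $15,300.00 * 0.1708
I = $2,613.24

$2,613.24


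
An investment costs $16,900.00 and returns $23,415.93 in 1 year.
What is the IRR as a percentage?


Formula: IRR = C1/C0 - 1
Substituting: IRR = $23,415.93 / $16,900.00 - 1
Ratio: 1.385558 - 1 = 0.385558
IRR = 38.5558%

38.5558%


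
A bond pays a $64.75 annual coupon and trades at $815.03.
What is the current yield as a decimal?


Formula: Current yield = annual coupon / price
Substituting: CY = $64.75 / $815.03
CY = 0.079445

0.079445


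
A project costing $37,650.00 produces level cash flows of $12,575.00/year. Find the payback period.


Formula: Payback = investment / annual cash flow
Substituting: Payback = $37,650.00 / $12,575.00
Payback = 2.994 years

2.994 years


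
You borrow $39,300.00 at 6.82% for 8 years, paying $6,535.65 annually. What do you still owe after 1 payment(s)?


Formula: Balance = PV*(1+r)^k - PMT*((1+r)^k - 1)/r
Growth: (1 + 0.0682)^1 = 1.0682
Accumulated factor: ((1+r)^k - 1)/r = 1.0
Balance = $39,300.00 * 1.0682 - $6,535.65 * 1.0
Balance = $35,444.61

$35,444.61


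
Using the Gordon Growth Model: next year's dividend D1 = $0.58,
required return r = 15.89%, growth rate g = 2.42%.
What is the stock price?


Formula: P = D1 / (r - g)
Spread: r - g = 0.1589 - 0.0242 = 0.1347
Substituting: P = $0.58 / 0.1347
P = $4.31

$4.31


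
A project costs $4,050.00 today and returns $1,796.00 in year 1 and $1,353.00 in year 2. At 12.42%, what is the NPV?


Formula: NPV = C0 + C1/(1+r) + C2/(1+r)^2
Discount C1: $1,796.00 / (1 + 0.1242) = $1,597.58
Discount C2: $1,353.00 / (1 + 0.1242)^2 = $1,070.56
NPV = -$4,050.00 + $1,597.58 + $1,070.56 = -$1,381.86

-$1,381.86


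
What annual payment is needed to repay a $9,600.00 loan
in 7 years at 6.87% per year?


Formula: PMT = PV * r / (1 - (1+r)^(-n))
Denominator: 1 - (1 + 0.0687)^(-7) = 0.371928
Numerator: $9,600.00 * 0.0687 = 659.52
PMT = 659.52 / 0.371928 = $1,773.25

$1,773.25


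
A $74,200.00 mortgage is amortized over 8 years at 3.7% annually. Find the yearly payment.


Formula: PMT = PV * r / (1 - (1+r)^(-n))
Denominator: 1 - (1 + 0.037)^(-8) = 0.252227
Numerator: $74,200.00 * 0.037 = 2745.4
PMT = 2745.4 / 0.252227 = $10,884.65

$10,884.65


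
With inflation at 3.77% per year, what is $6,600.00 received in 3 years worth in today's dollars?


Formula: Real value = nominal / (1 + inflation)^years
Price level: (1 + 0.0377)^3 = 1.117417
Real value = $6,600.00 / 1.117417 = $5,906.48

$5,906.48


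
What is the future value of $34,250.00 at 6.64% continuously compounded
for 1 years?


Formula: FV = P * e^(r*t)
Exponent: r*t = 0.0664 * 1 = 0.0664
e^(0.0664) = 1.068654
FV = $34,250.00 * 1.068654 = $36,601.40

$36,601.40


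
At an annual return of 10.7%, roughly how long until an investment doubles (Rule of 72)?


Formula: Years ≈ 72 / r
Substituting: Years ≈ 72 / 10.7
Years ≈ 6.7

6.7 years


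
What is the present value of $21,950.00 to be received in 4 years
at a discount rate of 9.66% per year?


Formula: PV = FV / (1 + r)^n
Substituting: PV = $21,950.00 / (1 + 0.0966)^4
Discount factor: (1.0966)^4 = 1.446082
PV = $21,950.00 / 1.446082 = $15,178.94

$15,178.94


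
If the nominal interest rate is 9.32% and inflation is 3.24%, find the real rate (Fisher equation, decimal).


Formula: (1 + r_real) = (1 + r_nom) / (1 + inflation)
Substituting: (1 + r_real) = 1.0932 / 1.0324
(1 + r_real) = 1.058892
r_real = 1.058892 - 1 = 0.058892

0.058892


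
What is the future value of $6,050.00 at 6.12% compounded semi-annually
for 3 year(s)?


Formula: FV = P * (1 + r/m)^(m*t)
Period rate: r/m = 0.0612 / 2 = 0.0306
Total periods: m*t = 2 * 3 = 6
Growth factor: (1 + 0.0306)^6 = 1.198232
FV = $6,050.00 * 1.198232 = $7,249.30

$7,249.30


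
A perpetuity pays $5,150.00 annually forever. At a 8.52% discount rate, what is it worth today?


Formula: PV = C / r
Substituting: PV = $5,150.00 / 0.0852
PV = $60,446.01

$60,446.01


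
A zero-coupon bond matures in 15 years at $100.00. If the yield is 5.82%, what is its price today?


Formula: Price = FV / (1 + r)^n
Substituting: Price = $100.00 / (1 + 0.0582)^15
Discount factor: (1.0582)^15 = 2.336234
Price = $100.00 / 2.336234 = $42.80

$42.80


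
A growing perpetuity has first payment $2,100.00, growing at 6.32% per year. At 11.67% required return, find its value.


Formula: PV = C / (r - g)
Spread: r - g = 0.1167 - 0.0632 = 0.0535
Substituting: PV = $2,100.00 / 0.0535
PV = $39,252.34

$39,252.34


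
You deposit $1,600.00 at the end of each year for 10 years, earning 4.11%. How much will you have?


Formula: FV = PMT * ((1+r)^n - 1) / r
Growth factor: (1 + 0.0411)^10 = 1.495975
Numerator: 1.495975 - 1 = 0.495975
FV = $1,600.00 * 0.495975 / 0.0411 = $19,308.05

$19,308.05


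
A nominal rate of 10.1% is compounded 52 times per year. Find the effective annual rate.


Formula: EAR = (1 + r/m)^m - 1
Period rate: r/m = 0.101 / 52 = 0.001942
Compounding: (1 + 0.001942)^52 = 1.106168
EAR = 1.106168 - 1 = 0.106168

0.106168


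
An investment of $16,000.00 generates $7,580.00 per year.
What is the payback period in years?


Formula: Payback = investment / annual cash flow
Substituting: Payback = $16,000.00 / $7,580.00
Payback = 2.1108 years

2.1108 years


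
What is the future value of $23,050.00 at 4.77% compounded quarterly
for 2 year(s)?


Formula: FV = P * (1 + r/m)^(m*t)
Period rate: r/m = 0.0477 / 4 = 0.011925
Total periods: m*t = 4 * 2 = 8
Growth factor: (1 + 0.011925)^8 = 1.099478
FV = $23,050.00 * 1.099478 = $25,342.97

$25,342.97


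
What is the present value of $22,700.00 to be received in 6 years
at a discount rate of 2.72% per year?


Formula: PV = FV / (1 + r)^n
Substituting: PV = $22,700.00 / (1 + 0.0272)^6
Discount factor: (1.0272)^6 = 1.174708
PV = $22,700.00 / 1.174708 = $19,323.95

$19,323.95


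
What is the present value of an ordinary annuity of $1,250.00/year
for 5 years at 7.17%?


Formula: PV = PMT * (1 - (1+r)^(-n)) / r
Discount factor: (1 + 0.0717)^(-5) = 0.707349
Bracket: 1 - 0.707349 = 0.292651
PV = $1,250.00 * 0.292651 / 0.0717 = $5,102.00

$5,102.00


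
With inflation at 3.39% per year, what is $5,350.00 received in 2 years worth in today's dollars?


Formula: Real value = nominal / (1 + inflation)^years
Price level: (1 + 0.0339)^2 = 1.068949
Real value = $5,350.00 / 1.068949 = $5,004.92

$5,004.92


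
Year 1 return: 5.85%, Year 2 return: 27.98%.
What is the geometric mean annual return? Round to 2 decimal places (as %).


Formula: Geometric mean = ((1+r1)*(1+r2))^(1/2) - 1
Product: (1 + 0.0585) * (1 + 0.2798) = 1.0585 * 1.2798 = 1.354668
Square root: 1.354668^0.5 = 1.163902
Geometric mean = 1.163902 - 1 = 0.163902
As percentage: 16.39%

16.39%


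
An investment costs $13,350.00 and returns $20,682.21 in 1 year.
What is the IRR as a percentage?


Formula: IRR = C1/C0 - 1
Substituting: IRR = $20,682.21 / $13,350.00 - 1
Ratio: 1.549229 - 1 = 0.549229
IRR = 54.9229%

54.9229%


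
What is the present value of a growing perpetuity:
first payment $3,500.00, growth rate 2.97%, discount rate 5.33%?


Formula: PV = C / (r - g)
Spread: r - g = 0.0533 - 0.0297 = 0.0236
Substituting: PV = $3,500.00 / 0.0236
PV = $148,305.08

$148,305.08


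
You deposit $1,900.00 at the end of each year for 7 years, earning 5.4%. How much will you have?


Formula: FV = PMT * ((1+r)^n - 1) / r
Growth factor: (1 + 0.054)^7 = 1.445055
Numerator: 1.445055 - 1 = 0.445055
FV = $1,900.00 * 0.445055 / 0.054 = $15,659.33

$15,659.33


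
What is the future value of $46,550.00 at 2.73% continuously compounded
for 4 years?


Formula: FV = P * e^(r*t)
Exponent: r*t = 0.0273 * 4 = 0.1092
e^(0.1092) = 1.115385
FV = $46,550.00 * 1.115385 = $51,921.19

$51,921.19


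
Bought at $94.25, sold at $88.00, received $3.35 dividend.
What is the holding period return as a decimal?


Formula: HPR = (P1 - P0 + D) / P0
Gain: $88.00 - $94.25 + $3.35 = -$2.90
HPR = -$2.90 / $94.25 = -0.0308

-0.0308


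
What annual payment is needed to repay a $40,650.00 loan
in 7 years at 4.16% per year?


Formula: PMT = PV * r / (1 - (1+r)^(-n))
Denominator: 1 - (1 + 0.0416)^(-7) = 0.248216
Numerator: $40,650.00 * 0.0416 = 1691.04
PMT = 1691.04 / 0.248216 = $6,812.78

$6,812.78


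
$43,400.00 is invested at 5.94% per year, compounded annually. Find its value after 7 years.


Formula: FV = P * (1 + r)^n
Substituting: FV = $43,400.00 * (1 + 0.0594)^7
Growth factor: (1.0594)^7 = 1.497683
FV = $43,400.00 * 1.497683 = $64,999.42

$64,999.42


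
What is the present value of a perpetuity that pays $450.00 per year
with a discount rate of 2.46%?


Formula: PV = C / r
Substituting: PV = $450.00 / 0.0246
PV = $18,292.68

$18,292.68


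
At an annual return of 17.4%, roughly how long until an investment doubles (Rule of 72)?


Formula: Years ≈ 72 / r
Substituting: Years ≈ 72 / 17.4
Years ≈ 4.1

4.1 years


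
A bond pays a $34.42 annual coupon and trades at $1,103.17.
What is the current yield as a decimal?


Formula: Current yield = annual coupon / price
Substituting: CY = $34.42 / $1,103.17
CY = 0.031201

0.031201


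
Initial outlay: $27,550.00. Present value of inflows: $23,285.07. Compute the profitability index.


Formula: PI = PV(cash flows) / initial investment
Substituting: PI = $23,285.07 / $27,550.00
PI = 0.8452

0.8452


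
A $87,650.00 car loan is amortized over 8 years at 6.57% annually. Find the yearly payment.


Formula: PMT = PV * r / (1 - (1+r)^(-n))
Denominator: 1 - (1 + 0.0657)^(-8) = 0.398937
Numerator: $87,650.00 * 0.0657 = 5758.605
PMT = 5758.605 / 0.398937 = $14,434.89

$14,434.89


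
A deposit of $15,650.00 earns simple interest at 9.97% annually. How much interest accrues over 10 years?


Formula: I = P * r * t
Substituting: I = $15,650.00 * 0.0997 * 10
Step: I = $15,650.00 * 0.997
I = $15,603.05

$15,603.05


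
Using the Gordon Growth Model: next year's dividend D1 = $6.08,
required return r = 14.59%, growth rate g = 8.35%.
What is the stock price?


Formula: P = D1 / (r - g)
Spread: r - g = 0.1459 - 0.0835 = 0.0624
Substituting: P = $6.08 / 0.0624
P = $97.44

$97.44


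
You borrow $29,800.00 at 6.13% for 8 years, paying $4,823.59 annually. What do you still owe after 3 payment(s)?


Formula: Balance = PV*(1+r)^k - PMT*((1+r)^k - 1)/r
Growth: (1 + 0.0613)^3 = 1.195403
Accumulated factor: ((1+r)^k - 1)/r = 3.187658
Balance = $29,800.00 * 1.195403 - $4,823.59 * 3.187658
Balance = $20,247.07

$20,247.07


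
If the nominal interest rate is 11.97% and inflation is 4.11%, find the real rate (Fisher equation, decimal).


Formula: (1 + r_real) = (1 + r_nom) / (1 + inflation)
Substituting: (1 + r_real) = 1.1197 / 1.0411
(1 + r_real) = 1.075497
r_real = 1.075497 - 1 = 0.075497

0.075497


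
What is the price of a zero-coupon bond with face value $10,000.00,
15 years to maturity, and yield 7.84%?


Formula: Price = FV / (1 + r)^n
Substituting: Price = $10,000.00 / (1 + 0.0784)^15
Discount factor: (1.0784)^15 = 3.102403
Price = $10,000.00 / 3.102403 = $3,223.31

$3,223.31


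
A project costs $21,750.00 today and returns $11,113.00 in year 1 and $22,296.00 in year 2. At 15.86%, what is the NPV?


Formula: NPV = C0 + C1/(1+r) + C2/(1+r)^2
Discount C1: $11,113.00 / (1 + 0.1586) = $9,591.75
Discount C2: $22,296.00 / (1 + 0.1586)^2 = $16,609.63
NPV = -$21,750.00 + $9,591.75 + $16,609.63 = $4,451.38

$4,451.38


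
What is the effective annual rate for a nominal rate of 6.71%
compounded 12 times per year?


Formula: EAR = (1 + r/m)^m - 1
Period rate: r/m = 0.0671 / 12 = 0.005592
Compounding: (1 + 0.005592)^12 = 1.069203
EAR = 1.069203 - 1 = 0.069203

0.069203


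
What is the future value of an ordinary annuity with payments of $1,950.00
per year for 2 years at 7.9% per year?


Formula: FV = PMT * ((1+r)^n - 1) / r
Growth factor: (1 + 0.079)^2 = 1.164241
Numerator: 1.164241 - 1 = 0.164241
FV = $1,950.00 * 0.164241 / 0.079 = $4,054.05

$4,054.05


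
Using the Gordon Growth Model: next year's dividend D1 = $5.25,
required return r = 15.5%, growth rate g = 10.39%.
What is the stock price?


Formula: P = D1 / (r - g)
Spread: r - g = 0.155 - 0.1039 = 0.0511
Substituting: P = $5.25 / 0.0511
P = $102.74

$102.74


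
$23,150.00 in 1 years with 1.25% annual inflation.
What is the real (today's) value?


Formula: Real value = nominal / (1 + inflation)^years
Price level: (1 + 0.0125)^1 = 1.0125
Real value = $23,150.00 / 1.0125 = $22,864.20

$22,864.20


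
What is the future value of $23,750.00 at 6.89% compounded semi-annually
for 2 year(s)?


Formula: FV = P * (1 + r/m)^(m*t)
Period rate: r/m = 0.0689 / 2 = 0.03445
Total periods: m*t = 2 * 2 = 4
Growth factor: (1 + 0.03445)^4 = 1.145086
FV = $23,750.00 * 1.145086 = $27,195.79

$27,195.79


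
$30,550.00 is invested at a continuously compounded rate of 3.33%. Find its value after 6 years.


Formula: FV = P * e^(r*t)
Exponent: r*t = 0.0333 * 6 = 0.1998
e^(0.1998) = 1.221159
FV = $30,550.00 * 1.221159 = $37,306.39

$37,306.39


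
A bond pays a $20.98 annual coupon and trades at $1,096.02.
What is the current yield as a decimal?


Formula: Current yield = annual coupon / price
Substituting: CY = $20.98 / $1,096.02
CY = 0.019142

0.019142


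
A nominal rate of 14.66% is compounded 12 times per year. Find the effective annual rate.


Formula: EAR = (1 + r/m)^m - 1
Period rate: r/m = 0.1466 / 12 = 0.012217
Compounding: (1 + 0.012217)^12 = 1.156863
EAR = 1.156863 - 1 = 0.156863

0.156863


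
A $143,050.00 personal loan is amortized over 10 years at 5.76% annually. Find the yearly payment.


Formula: PMT = PV * r / (1 - (1+r)^(-n))
Denominator: 1 - (1 + 0.0576)^(-10) = 0.428803
Numerator: $143,050.00 * 0.0576 = 8239.68
PMT = 8239.68 / 0.428803 = $19,215.52

$19,215.52
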